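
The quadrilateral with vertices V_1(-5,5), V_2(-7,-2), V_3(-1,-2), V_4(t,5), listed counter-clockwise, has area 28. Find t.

-3

The doubled signed area Σ (x_i y_{i+1} − x_{i+1} y_i) is linear in t.
With t=0 it equals 77; the coefficient of t is 7 (from the two edges through V_4).
So 7·t + 77 = 2·28 = 56 ⇒ t = -3.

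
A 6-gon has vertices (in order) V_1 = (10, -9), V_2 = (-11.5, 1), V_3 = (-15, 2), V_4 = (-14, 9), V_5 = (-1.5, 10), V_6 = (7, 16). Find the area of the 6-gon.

Apply the shoelace (surveyor's) formula: 2A = Σ (x_i·y_{i+1} − x_{i+1}·y_i), indices taken mod 6.
Σ = (-93.5) + (-8) + (-107) + (-126.5) + (-94) + (-223) = -652
Area = |Σ|/2 = 326.

326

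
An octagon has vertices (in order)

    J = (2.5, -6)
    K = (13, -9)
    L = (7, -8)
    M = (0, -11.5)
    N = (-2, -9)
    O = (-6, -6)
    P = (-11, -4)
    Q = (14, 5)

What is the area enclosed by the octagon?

134.25

Σ = (55.5) + (-41) + (-80.5) + (-23) + (-42) + (-42) + (1) + (-96.5) = -268.5
Area = |Σ|/2 = 134.25.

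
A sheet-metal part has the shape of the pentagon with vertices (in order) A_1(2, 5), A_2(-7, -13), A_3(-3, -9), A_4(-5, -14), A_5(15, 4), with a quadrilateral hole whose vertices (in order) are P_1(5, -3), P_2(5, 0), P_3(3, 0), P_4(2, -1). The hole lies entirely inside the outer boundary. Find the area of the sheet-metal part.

138

Outer boundary:
Apply the surveyor's formula: 2A = Σ (x_i·y_{i+1} − x_{i+1}·y_i), indices taken mod 5.
Σ = (9) + (24) + (-3) + (190) + (67) = 287
Area = |Σ|/2 = 143.5.
Hole:
Apply Gauss's area formula: 2A = Σ (x_i·y_{i+1} − x_{i+1}·y_i), indices taken mod 4.
Σ = (15) + (0) + (-3) + (-1) = 11
Area = |Σ|/2 = 5.5.
Net area = 143.5 − 5.5 = 138.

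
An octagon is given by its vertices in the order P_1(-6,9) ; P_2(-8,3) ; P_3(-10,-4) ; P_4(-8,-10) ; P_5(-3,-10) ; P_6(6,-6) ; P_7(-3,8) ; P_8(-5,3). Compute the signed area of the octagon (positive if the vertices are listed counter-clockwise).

Apply the shoelace (surveyor's) formula: 2A = Σ (x_i·y_{i+1} − x_{i+1}·y_i), indices taken mod 8.
Σ = (54) + (62) + (68) + (50) + (78) + (30) + (31) + (-27) = 346
Signed area = Σ/2 = 173 (positive ⇒ counter-clockwise traversal).

173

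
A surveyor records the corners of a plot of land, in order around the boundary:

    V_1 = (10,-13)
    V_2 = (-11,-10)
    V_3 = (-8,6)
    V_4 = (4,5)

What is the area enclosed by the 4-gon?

Apply the shoelace formula: 2A = Σ (x_i·y_{i+1} − x_{i+1}·y_i), indices taken mod 4.
V_1→V_2: (10)(-10) − (-11)(-13) = -243
V_2→V_3: (-11)(6) − (-8)(-10) = -146
V_3→V_4: (-8)(5) − (4)(6) = -64
V_4→V_1: (4)(-13) − (10)(5) = -102
Σ = -555
Area = |Σ|/2 = 277.5.

277.5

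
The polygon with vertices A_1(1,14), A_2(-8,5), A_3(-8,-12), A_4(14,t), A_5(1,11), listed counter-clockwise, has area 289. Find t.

Write out the shoelace sum; only the two edges meeting at A_4 involve t:
2·Area = [((-8)·t − 14·(-12)) + (14·11 − 1·t)] + 256
       = -9·t + 578 = 578
⇒ t = 0.

0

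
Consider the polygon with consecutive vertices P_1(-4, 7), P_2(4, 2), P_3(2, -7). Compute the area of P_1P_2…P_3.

Apply the shoelace (surveyor's) formula: 2A = Σ (x_i·y_{i+1} − x_{i+1}·y_i), indices taken mod 3.
P_1→P_2: (-4)(2) − (4)(7) = -36
P_2→P_3: (4)(-7) − (2)(2) = -32
P_3→P_1: (2)(7) − (-4)(-7) = -14
Σ = -82
Area = |Σ|/2 = 41.

41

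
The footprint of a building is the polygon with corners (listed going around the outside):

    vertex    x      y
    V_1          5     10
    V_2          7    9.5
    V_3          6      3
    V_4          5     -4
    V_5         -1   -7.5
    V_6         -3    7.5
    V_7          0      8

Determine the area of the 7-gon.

116.5

Apply Gauss's area formula: 2A = Σ (x_i·y_{i+1} − x_{i+1}·y_i), indices taken mod 7.
V_1→V_2: (5)(9.5) − (7)(10) = -22.5
V_2→V_3: (7)(3) − (6)(9.5) = -36
V_3→V_4: (6)(-4) − (5)(3) = -39
V_4→V_5: (5)(-7.5) − (-1)(-4) = -41.5
V_5→V_6: (-1)(7.5) − (-3)(-7.5) = -30
V_6→V_7: (-3)(8) − (0)(7.5) = -24
V_7→V_1: (0)(10) − (5)(8) = -40
Σ = -233
Area = |Σ|/2 = 116.5.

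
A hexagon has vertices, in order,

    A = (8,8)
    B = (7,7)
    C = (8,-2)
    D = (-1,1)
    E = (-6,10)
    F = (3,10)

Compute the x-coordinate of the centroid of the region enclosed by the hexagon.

Apply the shoelace (surveyor's) formula. First the cross-terms c_i = x_i·y_{i+1} − x_{i+1}·y_i:
  0, -70, 6, -4, -90, -56  ⇒  2A = -214, A = -107.
Then Σ (x_i + x_{i+1})·c_i = -1326, so x̄ = -1326 / (6·(-107)) = 221/107.

221/107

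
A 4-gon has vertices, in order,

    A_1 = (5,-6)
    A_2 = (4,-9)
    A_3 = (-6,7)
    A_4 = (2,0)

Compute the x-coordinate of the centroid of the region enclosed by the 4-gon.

Apply Gauss's area formula. First the cross-terms c_i = x_i·y_{i+1} − x_{i+1}·y_i:
  -21, -26, -14, -12  ⇒  2A = -73, A = -36.5.
Then Σ (x_i + x_{i+1})·c_i = -165, so x̄ = -165 / (6·(-36.5)) = 55/73.

55/73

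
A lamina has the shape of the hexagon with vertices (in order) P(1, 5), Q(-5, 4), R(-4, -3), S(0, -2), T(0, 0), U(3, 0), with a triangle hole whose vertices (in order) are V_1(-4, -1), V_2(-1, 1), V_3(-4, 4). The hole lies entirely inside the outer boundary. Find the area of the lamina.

Outer boundary:
Cross-terms: 29, 31, 8, 0, 0, 15  ⇒  Σ = 83
Area = |Σ|/2 = 41.5.
Hole:
Σ = (-5) + (0) + (20) = 15
Area = |Σ|/2 = 7.5.
Net area = 41.5 − 7.5 = 34.

34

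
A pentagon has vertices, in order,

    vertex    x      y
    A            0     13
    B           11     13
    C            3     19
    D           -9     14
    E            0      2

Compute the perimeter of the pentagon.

|AB| = √((11)² + (0)²) = √121 = 11
|BC| = √((-8)² + (6)²) = √100 = 10
|CD| = √((-12)² + (-5)²) = √169 = 13
|DE| = √((9)² + (-12)²) = √225 = 15
|EA| = √((0)² + (11)²) = √121 = 11
Perimeter = 11 + 10 + 13 + 15 + 11 = 60.

60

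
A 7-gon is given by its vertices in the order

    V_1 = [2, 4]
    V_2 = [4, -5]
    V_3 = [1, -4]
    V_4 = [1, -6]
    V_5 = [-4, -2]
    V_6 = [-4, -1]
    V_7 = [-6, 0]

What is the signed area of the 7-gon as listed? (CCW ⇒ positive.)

-49.5

V_1→V_2: (2)(-5) − (4)(4) = -26
V_2→V_3: (4)(-4) − (1)(-5) = -11
V_3→V_4: (1)(-6) − (1)(-4) = -2
V_4→V_5: (1)(-2) − (-4)(-6) = -26
V_5→V_6: (-4)(-1) − (-4)(-2) = -4
V_6→V_7: (-4)(0) − (-6)(-1) = -6
V_7→V_1: (-6)(4) − (2)(0) = -24
Σ = -99
Signed area = Σ/2 = -49.5 (negative ⇒ clockwise traversal).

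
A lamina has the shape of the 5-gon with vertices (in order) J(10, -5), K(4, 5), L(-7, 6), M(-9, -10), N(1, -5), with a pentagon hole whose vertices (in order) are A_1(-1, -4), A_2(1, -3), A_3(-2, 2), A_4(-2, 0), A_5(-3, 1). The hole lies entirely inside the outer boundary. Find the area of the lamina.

Outer boundary:
Cross-terms: 70, 59, 124, 55, 45  ⇒  Σ = 353
Area = |Σ|/2 = 176.5.
Hole:
Apply Gauss's area formula: 2A = Σ (x_i·y_{i+1} − x_{i+1}·y_i), indices taken mod 5.
Σ = (7) + (-4) + (4) + (-2) + (13) = 18
Area = |Σ|/2 = 9.
Net area = 176.5 − 9 = 167.5.

167.5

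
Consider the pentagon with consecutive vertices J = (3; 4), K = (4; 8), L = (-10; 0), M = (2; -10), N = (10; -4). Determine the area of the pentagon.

166

Apply the shoelace formula: 2A = Σ (x_i·y_{i+1} − x_{i+1}·y_i), indices taken mod 5.
Σ = (8) + (80) + (100) + (92) + (52) = 332
Area = |Σ|/2 = 166.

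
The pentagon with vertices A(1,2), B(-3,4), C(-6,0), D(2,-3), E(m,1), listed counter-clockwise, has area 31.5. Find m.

The doubled signed area Σ (x_i y_{i+1} − x_{i+1} y_i) is linear in m.
With m=0 it equals 53; the coefficient of m is 5 (from the two edges through E).
So 5·m + 53 = 2·31.5 = 63 ⇒ m = 2.

2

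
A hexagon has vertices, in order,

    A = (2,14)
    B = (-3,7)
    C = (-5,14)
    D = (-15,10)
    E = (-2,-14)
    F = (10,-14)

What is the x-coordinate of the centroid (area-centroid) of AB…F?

Apply the shoelace (surveyor's) formula. First the cross-terms c_i = x_i·y_{i+1} − x_{i+1}·y_i:
  56, -7, 160, 230, 168, 168  ⇒  2A = 775, A = 387.5.
Then Σ (x_i + x_{i+1})·c_i = -3750, so x̄ = -3750 / (6·387.5) = -50/31.

-50/31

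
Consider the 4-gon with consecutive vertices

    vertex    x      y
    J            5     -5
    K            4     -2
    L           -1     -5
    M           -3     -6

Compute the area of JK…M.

12

Apply Gauss's area formula: 2A = Σ (x_i·y_{i+1} − x_{i+1}·y_i), indices taken mod 4.
Cross-terms: 10, -22, -9, 45  ⇒  Σ = 24
Area = |Σ|/2 = 12.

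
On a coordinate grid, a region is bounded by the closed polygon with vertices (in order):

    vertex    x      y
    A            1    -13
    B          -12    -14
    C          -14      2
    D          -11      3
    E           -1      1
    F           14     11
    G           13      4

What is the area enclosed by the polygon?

351.5

Σ = (-170) + (-220) + (-20) + (-8) + (-25) + (-87) + (-173) = -703
Area = |Σ|/2 = 351.5.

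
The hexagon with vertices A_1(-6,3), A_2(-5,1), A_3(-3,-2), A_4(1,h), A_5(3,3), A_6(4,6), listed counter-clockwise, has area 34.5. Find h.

Write out the shoelace sum; only the two edges meeting at A_4 involve h:
2·Area = [((-3)·h − 1·(-2)) + (1·3 − 3·h)] + 76
       = -6·h + 81 = 69
⇒ h = 2.

2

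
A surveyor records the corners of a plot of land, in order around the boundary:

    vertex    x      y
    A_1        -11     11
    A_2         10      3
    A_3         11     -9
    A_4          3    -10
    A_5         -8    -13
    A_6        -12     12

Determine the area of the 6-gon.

Σ = (-143) + (-123) + (-83) + (-119) + (-252) + (0) = -720
Area = |Σ|/2 = 360.

360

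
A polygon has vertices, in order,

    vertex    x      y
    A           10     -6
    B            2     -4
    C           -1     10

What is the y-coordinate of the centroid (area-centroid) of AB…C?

0

Apply the surveyor's formula. First the cross-terms c_i = x_i·y_{i+1} − x_{i+1}·y_i:
  -28, 16, -94  ⇒  2A = -106, A = -53.
Then Σ (y_i + y_{i+1})·c_i = 0, so ȳ = 0 / (6·(-53)) = 0.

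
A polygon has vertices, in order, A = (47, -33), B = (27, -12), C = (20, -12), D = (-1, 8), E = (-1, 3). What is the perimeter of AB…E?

|AB| = √((-20)² + (21)²) = √841 = 29
|BC| = √((-7)² + (0)²) = √49 = 7
|CD| = √((-21)² + (20)²) = √841 = 29
|DE| = √((0)² + (-5)²) = √25 = 5
|EA| = √((48)² + (-36)²) = √3600 = 60
Perimeter = 29 + 7 + 29 + 5 + 60 = 130.

130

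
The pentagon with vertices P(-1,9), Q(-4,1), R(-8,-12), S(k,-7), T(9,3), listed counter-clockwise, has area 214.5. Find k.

Write out the shoelace sum; only the two edges meeting at S involve k:
2·Area = [((-8)·(-7) − k·(-12)) + (k·3 − 9·(-7))] + 175
       = 15·k + 294 = 429
⇒ k = 9.

9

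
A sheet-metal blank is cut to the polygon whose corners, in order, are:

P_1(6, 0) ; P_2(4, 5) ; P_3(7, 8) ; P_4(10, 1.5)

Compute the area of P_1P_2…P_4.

25.75

Apply Gauss's area formula: 2A = Σ (x_i·y_{i+1} − x_{i+1}·y_i), indices taken mod 4.
Cross-terms: 30, -3, -69.5, -9  ⇒  Σ = -51.5
Area = |Σ|/2 = 25.75.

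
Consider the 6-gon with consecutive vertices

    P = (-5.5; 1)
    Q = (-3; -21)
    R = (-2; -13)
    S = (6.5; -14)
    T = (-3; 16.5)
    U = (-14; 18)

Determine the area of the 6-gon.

Apply Gauss's area formula: 2A = Σ (x_i·y_{i+1} − x_{i+1}·y_i), indices taken mod 6.
Σ = (118.5) + (-3) + (112.5) + (65.25) + (177) + (85) = 555.25
Area = |Σ|/2 = 277.625.

277.625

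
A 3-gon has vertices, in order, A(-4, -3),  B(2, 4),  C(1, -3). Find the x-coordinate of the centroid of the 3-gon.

-1/3

Apply the shoelace (surveyor's) formula. First the cross-terms c_i = x_i·y_{i+1} − x_{i+1}·y_i:
  -10, -10, -15  ⇒  2A = -35, A = -17.5.
Then Σ (x_i + x_{i+1})·c_i = 35, so x̄ = 35 / (6·(-17.5)) = -1/3.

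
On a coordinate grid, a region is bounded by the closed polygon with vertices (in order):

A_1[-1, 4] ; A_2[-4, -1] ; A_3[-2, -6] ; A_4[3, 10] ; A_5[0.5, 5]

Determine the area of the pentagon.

27

Apply the surveyor's formula: 2A = Σ (x_i·y_{i+1} − x_{i+1}·y_i), indices taken mod 5.
Cross-terms: 17, 22, -2, 10, 7  ⇒  Σ = 54
Area = |Σ|/2 = 27.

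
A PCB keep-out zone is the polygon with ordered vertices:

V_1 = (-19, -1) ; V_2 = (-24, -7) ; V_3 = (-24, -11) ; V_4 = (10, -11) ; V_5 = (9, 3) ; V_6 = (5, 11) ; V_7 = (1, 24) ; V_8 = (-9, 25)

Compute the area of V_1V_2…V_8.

Apply the surveyor's formula: 2A = Σ (x_i·y_{i+1} − x_{i+1}·y_i), indices taken mod 8.
Σ = (109) + (96) + (374) + (129) + (84) + (109) + (241) + (484) = 1626
Area = |Σ|/2 = 813.

813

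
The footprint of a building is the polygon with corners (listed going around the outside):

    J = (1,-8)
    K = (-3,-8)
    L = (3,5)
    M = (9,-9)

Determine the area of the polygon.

79

Apply Gauss's area formula: 2A = Σ (x_i·y_{i+1} − x_{i+1}·y_i), indices taken mod 4.
J→K: (1)(-8) − (-3)(-8) = -32
K→L: (-3)(5) − (3)(-8) = 9
L→M: (3)(-9) − (9)(5) = -72
M→J: (9)(-8) − (1)(-9) = -63
Σ = -158
Area = |Σ|/2 = 79.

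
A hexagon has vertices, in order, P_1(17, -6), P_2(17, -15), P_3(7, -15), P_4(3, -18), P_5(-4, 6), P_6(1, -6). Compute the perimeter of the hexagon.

|P_1P_2| = √((0)² + (-9)²) = √81 = 9
|P_2P_3| = √((-10)² + (0)²) = √100 = 10
|P_3P_4| = √((-4)² + (-3)²) = √25 = 5
|P_4P_5| = √((-7)² + (24)²) = √625 = 25
|P_5P_6| = √((5)² + (-12)²) = √169 = 13
|P_6P_1| = √((16)² + (0)²) = √256 = 16
Perimeter = 9 + 10 + 5 + 25 + 13 + 16 = 78.

78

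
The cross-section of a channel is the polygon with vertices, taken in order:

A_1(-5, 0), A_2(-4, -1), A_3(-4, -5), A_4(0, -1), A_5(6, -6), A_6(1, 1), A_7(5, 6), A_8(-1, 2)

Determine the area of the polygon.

35

Apply the surveyor's formula: 2A = Σ (x_i·y_{i+1} − x_{i+1}·y_i), indices taken mod 8.
Cross-terms: 5, 16, 4, 6, 12, 1, 16, 10  ⇒  Σ = 70
Area = |Σ|/2 = 35.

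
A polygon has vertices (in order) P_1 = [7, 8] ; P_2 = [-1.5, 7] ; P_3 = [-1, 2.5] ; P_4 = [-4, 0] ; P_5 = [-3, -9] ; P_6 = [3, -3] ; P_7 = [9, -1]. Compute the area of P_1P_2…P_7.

124.625

Cross-terms: 61, 3.25, 10, 36, 36, 24, 79  ⇒  Σ = 249.25
Area = |Σ|/2 = 124.625.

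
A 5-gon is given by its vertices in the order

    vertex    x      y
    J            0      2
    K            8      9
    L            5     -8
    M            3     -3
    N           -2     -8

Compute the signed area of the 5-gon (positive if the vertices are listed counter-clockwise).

Apply the shoelace (surveyor's) formula: 2A = Σ (x_i·y_{i+1} − x_{i+1}·y_i), indices taken mod 5.
Σ = (-16) + (-109) + (9) + (-30) + (-4) = -150
Signed area = Σ/2 = -75 (negative ⇒ clockwise traversal).

-75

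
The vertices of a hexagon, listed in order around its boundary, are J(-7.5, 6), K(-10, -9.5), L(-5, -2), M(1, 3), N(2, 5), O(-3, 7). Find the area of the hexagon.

Apply Gauss's area formula: 2A = Σ (x_i·y_{i+1} − x_{i+1}·y_i), indices taken mod 6.
J→K: (-7.5)(-9.5) − (-10)(6) = 131.25
K→L: (-10)(-2) − (-5)(-9.5) = -27.5
L→M: (-5)(3) − (1)(-2) = -13
M→N: (1)(5) − (2)(3) = -1
N→O: (2)(7) − (-3)(5) = 29
O→J: (-3)(6) − (-7.5)(7) = 34.5
Σ = 153.25
Area = |Σ|/2 = 76.625.

76.625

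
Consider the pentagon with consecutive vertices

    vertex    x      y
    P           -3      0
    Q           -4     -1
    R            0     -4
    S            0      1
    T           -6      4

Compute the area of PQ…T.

P→Q: (-3)(-1) − (-4)(0) = 3
Q→R: (-4)(-4) − (0)(-1) = 16
R→S: (0)(1) − (0)(-4) = 0
S→T: (0)(4) − (-6)(1) = 6
T→P: (-6)(0) − (-3)(4) = 12
Σ = 37
Area = |Σ|/2 = 18.5.

18.5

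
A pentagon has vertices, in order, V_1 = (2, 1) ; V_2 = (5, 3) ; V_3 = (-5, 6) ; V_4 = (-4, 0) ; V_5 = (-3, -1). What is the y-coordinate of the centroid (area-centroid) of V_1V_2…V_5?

Apply the surveyor's formula. First the cross-terms c_i = x_i·y_{i+1} − x_{i+1}·y_i:
  1, 45, 24, 4, -1  ⇒  2A = 73, A = 36.5.
Then Σ (y_i + y_{i+1})·c_i = 549, so ȳ = 549 / (6·36.5) = 183/73.

183/73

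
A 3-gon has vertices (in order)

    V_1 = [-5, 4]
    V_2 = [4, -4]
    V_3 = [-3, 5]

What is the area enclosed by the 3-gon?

Apply the surveyor's formula: 2A = Σ (x_i·y_{i+1} − x_{i+1}·y_i), indices taken mod 3.
V_1→V_2: (-5)(-4) − (4)(4) = 4
V_2→V_3: (4)(5) − (-3)(-4) = 8
V_3→V_1: (-3)(4) − (-5)(5) = 13
Σ = 25
Area = |Σ|/2 = 12.5.

12.5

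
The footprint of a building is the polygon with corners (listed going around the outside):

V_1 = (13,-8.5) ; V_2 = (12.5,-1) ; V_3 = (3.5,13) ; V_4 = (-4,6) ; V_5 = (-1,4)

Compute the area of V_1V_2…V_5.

V_1→V_2: (13)(-1) − (12.5)(-8.5) = 93.25
V_2→V_3: (12.5)(13) − (3.5)(-1) = 166
V_3→V_4: (3.5)(6) − (-4)(13) = 73
V_4→V_5: (-4)(4) − (-1)(6) = -10
V_5→V_1: (-1)(-8.5) − (13)(4) = -43.5
Σ = 278.75
Area = |Σ|/2 = 139.375.

139.375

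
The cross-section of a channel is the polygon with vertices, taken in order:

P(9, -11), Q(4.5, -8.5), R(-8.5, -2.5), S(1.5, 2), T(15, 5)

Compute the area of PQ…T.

P→Q: (9)(-8.5) − (4.5)(-11) = -27
Q→R: (4.5)(-2.5) − (-8.5)(-8.5) = -83.5
R→S: (-8.5)(2) − (1.5)(-2.5) = -13.25
S→T: (1.5)(5) − (15)(2) = -22.5
T→P: (15)(-11) − (9)(5) = -210
Σ = -356.25
Area = |Σ|/2 = 178.125.

178.125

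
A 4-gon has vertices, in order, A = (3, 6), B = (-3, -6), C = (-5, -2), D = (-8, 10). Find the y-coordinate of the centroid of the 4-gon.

Apply the surveyor's formula. First the cross-terms c_i = x_i·y_{i+1} − x_{i+1}·y_i:
  0, -24, -66, -78  ⇒  2A = -168, A = -84.
Then Σ (y_i + y_{i+1})·c_i = -1584, so ȳ = -1584 / (6·(-84)) = 22/7.

22/7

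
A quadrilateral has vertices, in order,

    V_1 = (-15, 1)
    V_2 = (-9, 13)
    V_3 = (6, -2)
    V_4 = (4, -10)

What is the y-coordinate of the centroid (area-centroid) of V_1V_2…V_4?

Apply the surveyor's formula. First the cross-terms c_i = x_i·y_{i+1} − x_{i+1}·y_i:
  -186, -60, -52, -146  ⇒  2A = -444, A = -222.
Then Σ (y_i + y_{i+1})·c_i = -1326, so ȳ = -1326 / (6·(-222)) = 221/222.

221/222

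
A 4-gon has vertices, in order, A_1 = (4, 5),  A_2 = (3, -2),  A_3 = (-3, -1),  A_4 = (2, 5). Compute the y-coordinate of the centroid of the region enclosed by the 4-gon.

194/165

Apply the surveyor's formula. First the cross-terms c_i = x_i·y_{i+1} − x_{i+1}·y_i:
  -23, -9, -13, -10  ⇒  2A = -55, A = -27.5.
Then Σ (y_i + y_{i+1})·c_i = -194, so ȳ = -194 / (6·(-27.5)) = 194/165.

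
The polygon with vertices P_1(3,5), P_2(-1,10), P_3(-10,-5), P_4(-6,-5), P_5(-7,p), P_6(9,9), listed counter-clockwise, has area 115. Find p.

-10

Write out the shoelace sum; only the two edges meeting at P_5 involve p:
2·Area = [((-6)·p − (-7)·(-5)) + ((-7)·9 − 9·p)] + 178
       = -15·p + 80 = 230
⇒ p = -10.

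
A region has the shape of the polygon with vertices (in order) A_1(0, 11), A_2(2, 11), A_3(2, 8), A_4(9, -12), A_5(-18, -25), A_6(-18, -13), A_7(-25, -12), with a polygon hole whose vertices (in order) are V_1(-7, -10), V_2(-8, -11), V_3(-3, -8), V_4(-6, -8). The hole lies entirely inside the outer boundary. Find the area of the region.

578.5

Outer boundary:
Cross-terms: -22, -6, -96, -441, -216, -109, -275  ⇒  Σ = -1165
Area = |Σ|/2 = 582.5.
Hole:
Apply Gauss's area formula: 2A = Σ (x_i·y_{i+1} − x_{i+1}·y_i), indices taken mod 4.
V_1→V_2: (-7)(-11) − (-8)(-10) = -3
V_2→V_3: (-8)(-8) − (-3)(-11) = 31
V_3→V_4: (-3)(-8) − (-6)(-8) = -24
V_4→V_1: (-6)(-10) − (-7)(-8) = 4
Σ = 8
Area = |Σ|/2 = 4.
Net area = 582.5 − 4 = 578.5.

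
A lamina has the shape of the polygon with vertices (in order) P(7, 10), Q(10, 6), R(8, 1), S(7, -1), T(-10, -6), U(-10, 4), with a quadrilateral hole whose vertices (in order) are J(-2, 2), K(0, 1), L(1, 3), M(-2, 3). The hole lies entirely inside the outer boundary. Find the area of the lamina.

Outer boundary:
Apply Gauss's area formula: 2A = Σ (x_i·y_{i+1} − x_{i+1}·y_i), indices taken mod 6.
Cross-terms: -58, -38, -15, -52, -100, -128  ⇒  Σ = -391
Area = |Σ|/2 = 195.5.
Hole:
Apply the shoelace (surveyor's) formula: 2A = Σ (x_i·y_{i+1} − x_{i+1}·y_i), indices taken mod 4.
J→K: (-2)(1) − (0)(2) = -2
K→L: (0)(3) − (1)(1) = -1
L→M: (1)(3) − (-2)(3) = 9
M→J: (-2)(2) − (-2)(3) = 2
Σ = 8
Area = |Σ|/2 = 4.
Net area = 195.5 − 4 = 191.5.

191.5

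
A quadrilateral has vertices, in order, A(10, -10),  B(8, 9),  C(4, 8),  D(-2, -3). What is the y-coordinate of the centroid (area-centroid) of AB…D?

Apply the shoelace formula. First the cross-terms c_i = x_i·y_{i+1} − x_{i+1}·y_i:
  170, 28, 4, 50  ⇒  2A = 252, A = 126.
Then Σ (y_i + y_{i+1})·c_i = -324, so ȳ = -324 / (6·126) = -3/7.

-3/7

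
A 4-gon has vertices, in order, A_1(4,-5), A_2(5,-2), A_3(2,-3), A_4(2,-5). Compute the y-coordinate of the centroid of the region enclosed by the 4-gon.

-11/3

Apply the shoelace (surveyor's) formula. First the cross-terms c_i = x_i·y_{i+1} − x_{i+1}·y_i:
  17, -11, -4, 10  ⇒  2A = 12, A = 6.
Then Σ (y_i + y_{i+1})·c_i = -132, so ȳ = -132 / (6·6) = -11/3.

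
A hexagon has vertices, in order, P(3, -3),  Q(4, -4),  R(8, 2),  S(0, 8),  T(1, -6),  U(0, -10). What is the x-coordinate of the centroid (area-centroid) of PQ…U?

Apply the surveyor's formula. First the cross-terms c_i = x_i·y_{i+1} − x_{i+1}·y_i:
  0, 40, 64, -8, -10, 30  ⇒  2A = 116, A = 58.
Then Σ (x_i + x_{i+1})·c_i = 1064, so x̄ = 1064 / (6·58) = 266/87.

266/87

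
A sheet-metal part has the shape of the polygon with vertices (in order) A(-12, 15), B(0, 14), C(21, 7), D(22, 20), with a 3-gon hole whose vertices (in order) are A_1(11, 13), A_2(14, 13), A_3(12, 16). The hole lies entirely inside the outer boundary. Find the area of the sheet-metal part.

Outer boundary:
Cross-terms: -168, -294, 266, 570  ⇒  Σ = 374
Area = |Σ|/2 = 187.
Hole:
Cross-terms: -39, 68, -20  ⇒  Σ = 9
Area = |Σ|/2 = 4.5.
Net area = 187 − 4.5 = 182.5.

182.5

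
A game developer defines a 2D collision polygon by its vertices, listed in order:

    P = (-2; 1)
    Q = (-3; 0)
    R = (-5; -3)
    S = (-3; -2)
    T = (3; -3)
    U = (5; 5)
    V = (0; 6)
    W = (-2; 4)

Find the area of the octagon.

53

Apply Gauss's area formula: 2A = Σ (x_i·y_{i+1} − x_{i+1}·y_i), indices taken mod 8.
Cross-terms: 3, 9, 1, 15, 30, 30, 12, 6  ⇒  Σ = 106
Area = |Σ|/2 = 53.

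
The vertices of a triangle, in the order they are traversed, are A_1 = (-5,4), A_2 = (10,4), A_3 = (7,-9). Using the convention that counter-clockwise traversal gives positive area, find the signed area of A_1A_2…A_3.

Cross-terms: -60, -118, -17  ⇒  Σ = -195
Signed area = Σ/2 = -97.5 (negative ⇒ clockwise traversal).

-97.5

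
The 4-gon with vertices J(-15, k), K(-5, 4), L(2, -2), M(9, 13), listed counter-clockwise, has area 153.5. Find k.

9

Write out the shoelace sum; only the two edges meeting at J involve k:
2·Area = [(9·k − (-15)·13) + ((-15)·4 − (-5)·k)] + 46
       = 14·k + 181 = 307
⇒ k = 9.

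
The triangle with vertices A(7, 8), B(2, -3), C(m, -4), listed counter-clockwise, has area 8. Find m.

3

Write out the shoelace sum; only the two edges meeting at C involve m:
2·Area = [(2·(-4) − m·(-3)) + (m·8 − 7·(-4))] + -37
       = 11·m + -17 = 16
⇒ m = 3.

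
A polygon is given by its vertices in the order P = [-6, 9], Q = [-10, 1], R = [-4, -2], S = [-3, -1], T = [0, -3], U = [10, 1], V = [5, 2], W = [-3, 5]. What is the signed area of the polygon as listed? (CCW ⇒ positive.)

Apply the surveyor's formula: 2A = Σ (x_i·y_{i+1} − x_{i+1}·y_i), indices taken mod 8.
Cross-terms: 84, 24, -2, 9, 30, 15, 31, 3  ⇒  Σ = 194
Signed area = Σ/2 = 97 (positive ⇒ counter-clockwise traversal).

97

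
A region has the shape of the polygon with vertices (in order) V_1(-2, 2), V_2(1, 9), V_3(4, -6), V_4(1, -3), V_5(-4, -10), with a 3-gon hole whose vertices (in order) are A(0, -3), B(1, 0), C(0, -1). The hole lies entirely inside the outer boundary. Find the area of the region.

Outer boundary:
Apply the shoelace formula: 2A = Σ (x_i·y_{i+1} − x_{i+1}·y_i), indices taken mod 5.
Cross-terms: -20, -42, -6, -22, -28  ⇒  Σ = -118
Area = |Σ|/2 = 59.
Hole:
Apply the shoelace (surveyor's) formula: 2A = Σ (x_i·y_{i+1} − x_{i+1}·y_i), indices taken mod 3.
Σ = (3) + (-1) + (0) = 2
Area = |Σ|/2 = 1.
Net area = 59 − 1 = 58.

58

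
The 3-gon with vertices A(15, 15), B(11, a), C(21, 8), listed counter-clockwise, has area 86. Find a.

Write out the shoelace sum; only the two edges meeting at B involve a:
2·Area = [(15·a − 11·15) + (11·8 − 21·a)] + 195
       = -6·a + 118 = 172
⇒ a = -9.

-9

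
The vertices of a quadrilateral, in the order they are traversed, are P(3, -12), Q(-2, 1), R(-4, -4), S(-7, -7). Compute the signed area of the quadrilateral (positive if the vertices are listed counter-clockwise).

48

Apply the shoelace formula: 2A = Σ (x_i·y_{i+1} − x_{i+1}·y_i), indices taken mod 4.
Σ = (-21) + (12) + (0) + (105) = 96
Signed area = Σ/2 = 48 (positive ⇒ counter-clockwise traversal).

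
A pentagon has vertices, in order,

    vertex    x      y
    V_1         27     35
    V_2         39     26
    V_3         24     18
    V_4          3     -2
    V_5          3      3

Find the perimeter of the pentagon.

|V_1V_2| = √((12)² + (-9)²) = √225 = 15
|V_2V_3| = √((-15)² + (-8)²) = √289 = 17
|V_3V_4| = √((-21)² + (-20)²) = √841 = 29
|V_4V_5| = √((0)² + (5)²) = √25 = 5
|V_5V_1| = √((24)² + (32)²) = √1600 = 40
Perimeter = 15 + 17 + 29 + 5 + 40 = 106.

106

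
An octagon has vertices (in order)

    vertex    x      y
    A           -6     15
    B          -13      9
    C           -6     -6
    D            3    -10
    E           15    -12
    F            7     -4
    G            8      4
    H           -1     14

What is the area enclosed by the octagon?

367

Σ = (141) + (132) + (78) + (114) + (24) + (60) + (116) + (69) = 734
Area = |Σ|/2 = 367.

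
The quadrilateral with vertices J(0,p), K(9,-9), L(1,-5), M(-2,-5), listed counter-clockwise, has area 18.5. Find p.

Write out the shoelace sum; only the two edges meeting at J involve p:
2·Area = [((-2)·p − 0·(-5)) + (0·(-9) − 9·p)] + -51
       = -11·p + -51 = 37
⇒ p = -8.

-8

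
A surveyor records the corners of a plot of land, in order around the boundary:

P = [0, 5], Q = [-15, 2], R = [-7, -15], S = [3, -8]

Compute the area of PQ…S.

Apply the shoelace (surveyor's) formula: 2A = Σ (x_i·y_{i+1} − x_{i+1}·y_i), indices taken mod 4.
Σ = (75) + (239) + (101) + (15) = 430
Area = |Σ|/2 = 215.

215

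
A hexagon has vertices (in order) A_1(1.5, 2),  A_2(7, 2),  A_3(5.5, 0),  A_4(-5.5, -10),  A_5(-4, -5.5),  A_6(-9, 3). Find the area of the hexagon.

Σ = (-11) + (-11) + (-55) + (-9.75) + (-61.5) + (-22.5) = -170.75
Area = |Σ|/2 = 85.375.

85.375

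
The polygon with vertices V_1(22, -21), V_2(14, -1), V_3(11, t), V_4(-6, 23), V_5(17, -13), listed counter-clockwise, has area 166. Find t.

9

The doubled signed area Σ (x_i y_{i+1} − x_{i+1} y_i) is linear in t.
With t=0 it equals 152; the coefficient of t is 20 (from the two edges through V_3).
So 20·t + 152 = 2·166 = 332 ⇒ t = 9.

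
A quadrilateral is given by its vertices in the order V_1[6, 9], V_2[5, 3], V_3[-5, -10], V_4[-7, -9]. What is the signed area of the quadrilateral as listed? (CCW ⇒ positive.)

-48

Apply the shoelace formula: 2A = Σ (x_i·y_{i+1} − x_{i+1}·y_i), indices taken mod 4.
V_1→V_2: (6)(3) − (5)(9) = -27
V_2→V_3: (5)(-10) − (-5)(3) = -35
V_3→V_4: (-5)(-9) − (-7)(-10) = -25
V_4→V_1: (-7)(9) − (6)(-9) = -9
Σ = -96
Signed area = Σ/2 = -48 (negative ⇒ clockwise traversal).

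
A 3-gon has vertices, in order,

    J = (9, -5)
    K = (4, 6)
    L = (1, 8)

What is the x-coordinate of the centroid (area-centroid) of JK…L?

Apply the surveyor's formula. First the cross-terms c_i = x_i·y_{i+1} − x_{i+1}·y_i:
  74, 26, -77  ⇒  2A = 23, A = 11.5.
Then Σ (x_i + x_{i+1})·c_i = 322, so x̄ = 322 / (6·11.5) = 14/3.

14/3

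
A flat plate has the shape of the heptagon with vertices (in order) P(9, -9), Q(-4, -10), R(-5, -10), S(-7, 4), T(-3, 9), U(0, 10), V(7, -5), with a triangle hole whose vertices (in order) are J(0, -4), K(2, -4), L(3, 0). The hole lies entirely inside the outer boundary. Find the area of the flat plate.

Outer boundary:
Apply the surveyor's formula: 2A = Σ (x_i·y_{i+1} − x_{i+1}·y_i), indices taken mod 7.
P→Q: (9)(-10) − (-4)(-9) = -126
Q→R: (-4)(-10) − (-5)(-10) = -10
R→S: (-5)(4) − (-7)(-10) = -90
S→T: (-7)(9) − (-3)(4) = -51
T→U: (-3)(10) − (0)(9) = -30
U→V: (0)(-5) − (7)(10) = -70
V→P: (7)(-9) − (9)(-5) = -18
Σ = -395
Area = |Σ|/2 = 197.5.
Hole:
J→K: (0)(-4) − (2)(-4) = 8
K→L: (2)(0) − (3)(-4) = 12
L→J: (3)(-4) − (0)(0) = -12
Σ = 8
Area = |Σ|/2 = 4.
Net area = 197.5 − 4 = 193.5.

193.5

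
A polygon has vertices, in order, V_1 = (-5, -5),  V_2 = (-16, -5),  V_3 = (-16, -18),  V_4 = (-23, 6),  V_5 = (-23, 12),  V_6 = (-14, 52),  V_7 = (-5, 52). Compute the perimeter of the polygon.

162

|V_1V_2| = √((-11)² + (0)²) = √121 = 11
|V_2V_3| = √((0)² + (-13)²) = √169 = 13
|V_3V_4| = √((-7)² + (24)²) = √625 = 25
|V_4V_5| = √((0)² + (6)²) = √36 = 6
|V_5V_6| = √((9)² + (40)²) = √1681 = 41
|V_6V_7| = √((9)² + (0)²) = √81 = 9
|V_7V_1| = √((0)² + (-57)²) = √3249 = 57
Perimeter = 11 + 13 + 25 + 6 + 41 + 9 + 57 = 162.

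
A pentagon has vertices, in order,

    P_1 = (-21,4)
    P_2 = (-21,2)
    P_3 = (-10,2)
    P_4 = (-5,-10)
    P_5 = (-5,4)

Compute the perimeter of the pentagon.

56

|P_1P_2| = √((0)² + (-2)²) = √4 = 2
|P_2P_3| = √((11)² + (0)²) = √121 = 11
|P_3P_4| = √((5)² + (-12)²) = √169 = 13
|P_4P_5| = √((0)² + (14)²) = √196 = 14
|P_5P_1| = √((-16)² + (0)²) = √256 = 16
Perimeter = 2 + 11 + 13 + 14 + 16 = 56.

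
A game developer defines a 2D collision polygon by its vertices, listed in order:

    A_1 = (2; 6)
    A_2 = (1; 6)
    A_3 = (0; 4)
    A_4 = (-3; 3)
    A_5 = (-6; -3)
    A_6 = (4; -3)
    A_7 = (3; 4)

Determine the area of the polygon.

57

Apply the shoelace formula: 2A = Σ (x_i·y_{i+1} − x_{i+1}·y_i), indices taken mod 7.
A_1→A_2: (2)(6) − (1)(6) = 6
A_2→A_3: (1)(4) − (0)(6) = 4
A_3→A_4: (0)(3) − (-3)(4) = 12
A_4→A_5: (-3)(-3) − (-6)(3) = 27
A_5→A_6: (-6)(-3) − (4)(-3) = 30
A_6→A_7: (4)(4) − (3)(-3) = 25
A_7→A_1: (3)(6) − (2)(4) = 10
Σ = 114
Area = |Σ|/2 = 57.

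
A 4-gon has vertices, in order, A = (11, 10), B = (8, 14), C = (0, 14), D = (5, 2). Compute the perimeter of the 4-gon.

36

|AB| = √((-3)² + (4)²) = √25 = 5
|BC| = √((-8)² + (0)²) = √64 = 8
|CD| = √((5)² + (-12)²) = √169 = 13
|DA| = √((6)² + (8)²) = √100 = 10
Perimeter = 5 + 8 + 13 + 10 = 36.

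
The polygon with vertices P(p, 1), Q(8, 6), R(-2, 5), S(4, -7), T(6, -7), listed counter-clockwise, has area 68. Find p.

The doubled signed area Σ (x_i y_{i+1} − x_{i+1} y_i) is linear in p.
With p=0 it equals 58; the coefficient of p is 13 (from the two edges through P).
So 13·p + 58 = 2·68 = 136 ⇒ p = 6.

6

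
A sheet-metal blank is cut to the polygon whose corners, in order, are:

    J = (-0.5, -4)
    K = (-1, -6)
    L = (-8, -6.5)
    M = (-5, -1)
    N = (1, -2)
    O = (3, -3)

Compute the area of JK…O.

33.25

Apply Gauss's area formula: 2A = Σ (x_i·y_{i+1} − x_{i+1}·y_i), indices taken mod 6.
Σ = (-1) + (-41.5) + (-24.5) + (11) + (3) + (-13.5) = -66.5
Area = |Σ|/2 = 33.25.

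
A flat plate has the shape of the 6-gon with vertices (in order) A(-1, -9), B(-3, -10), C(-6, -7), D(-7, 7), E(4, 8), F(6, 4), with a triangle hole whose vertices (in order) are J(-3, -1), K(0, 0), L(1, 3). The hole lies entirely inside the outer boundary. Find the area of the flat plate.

152.5

Outer boundary:
Apply the surveyor's formula: 2A = Σ (x_i·y_{i+1} − x_{i+1}·y_i), indices taken mod 6.
Σ = (-17) + (-39) + (-91) + (-84) + (-32) + (-50) = -313
Area = |Σ|/2 = 156.5.
Hole:
Apply the shoelace formula: 2A = Σ (x_i·y_{i+1} − x_{i+1}·y_i), indices taken mod 3.
Cross-terms: 0, 0, 8  ⇒  Σ = 8
Area = |Σ|/2 = 4.
Net area = 156.5 − 4 = 152.5.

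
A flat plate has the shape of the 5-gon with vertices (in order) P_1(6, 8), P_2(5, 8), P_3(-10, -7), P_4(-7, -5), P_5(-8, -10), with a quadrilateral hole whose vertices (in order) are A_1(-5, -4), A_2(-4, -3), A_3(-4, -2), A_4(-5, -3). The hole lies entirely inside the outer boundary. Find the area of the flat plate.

Outer boundary:
Cross-terms: 8, 45, 1, 30, -4  ⇒  Σ = 80
Area = |Σ|/2 = 40.
Hole:
Apply the surveyor's formula: 2A = Σ (x_i·y_{i+1} − x_{i+1}·y_i), indices taken mod 4.
Σ = (-1) + (-4) + (2) + (5) = 2
Area = |Σ|/2 = 1.
Net area = 40 − 1 = 39.

39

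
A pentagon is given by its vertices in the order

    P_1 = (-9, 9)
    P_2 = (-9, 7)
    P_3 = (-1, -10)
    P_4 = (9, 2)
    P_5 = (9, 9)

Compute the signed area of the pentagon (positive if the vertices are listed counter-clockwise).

214

Apply the shoelace formula: 2A = Σ (x_i·y_{i+1} − x_{i+1}·y_i), indices taken mod 5.
Cross-terms: 18, 97, 88, 63, 162  ⇒  Σ = 428
Signed area = Σ/2 = 214 (positive ⇒ counter-clockwise traversal).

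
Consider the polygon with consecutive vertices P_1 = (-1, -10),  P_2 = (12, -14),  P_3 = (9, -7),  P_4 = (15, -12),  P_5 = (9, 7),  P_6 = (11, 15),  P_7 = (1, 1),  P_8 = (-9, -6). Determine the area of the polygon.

263.5

Apply the surveyor's formula: 2A = Σ (x_i·y_{i+1} − x_{i+1}·y_i), indices taken mod 8.
Σ = (134) + (42) + (-3) + (213) + (58) + (-4) + (3) + (84) = 527
Area = |Σ|/2 = 263.5.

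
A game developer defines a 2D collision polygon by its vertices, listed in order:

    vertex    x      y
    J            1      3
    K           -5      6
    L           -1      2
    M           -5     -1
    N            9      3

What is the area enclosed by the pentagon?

Apply Gauss's area formula: 2A = Σ (x_i·y_{i+1} − x_{i+1}·y_i), indices taken mod 5.
J→K: (1)(6) − (-5)(3) = 21
K→L: (-5)(2) − (-1)(6) = -4
L→M: (-1)(-1) − (-5)(2) = 11
M→N: (-5)(3) − (9)(-1) = -6
N→J: (9)(3) − (1)(3) = 24
Σ = 46
Area = |Σ|/2 = 23.

23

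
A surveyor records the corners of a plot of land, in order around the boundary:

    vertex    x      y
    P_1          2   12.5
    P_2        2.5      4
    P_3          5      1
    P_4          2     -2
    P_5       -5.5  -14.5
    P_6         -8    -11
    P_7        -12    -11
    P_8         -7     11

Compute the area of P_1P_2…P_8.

255.375

Apply the shoelace formula: 2A = Σ (x_i·y_{i+1} − x_{i+1}·y_i), indices taken mod 8.
Σ = (-23.25) + (-17.5) + (-12) + (-40) + (-55.5) + (-44) + (-209) + (-109.5) = -510.75
Area = |Σ|/2 = 255.375.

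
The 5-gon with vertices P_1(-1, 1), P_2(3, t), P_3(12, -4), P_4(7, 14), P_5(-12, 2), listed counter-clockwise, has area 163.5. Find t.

2

The doubled signed area Σ (x_i y_{i+1} − x_{i+1} y_i) is linear in t.
With t=0 it equals 353; the coefficient of t is -13 (from the two edges through P_2).
So -13·t + 353 = 2·163.5 = 327 ⇒ t = 2.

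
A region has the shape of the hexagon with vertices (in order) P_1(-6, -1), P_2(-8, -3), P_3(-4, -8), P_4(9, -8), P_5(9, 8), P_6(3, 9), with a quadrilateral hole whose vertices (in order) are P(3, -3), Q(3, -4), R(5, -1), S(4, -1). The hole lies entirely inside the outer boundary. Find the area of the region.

207

Outer boundary:
Cross-terms: 10, 52, 104, 144, 57, 51  ⇒  Σ = 418
Area = |Σ|/2 = 209.
Hole:
Σ = (-3) + (17) + (-1) + (-9) = 4
Area = |Σ|/2 = 2.
Net area = 209 − 2 = 207.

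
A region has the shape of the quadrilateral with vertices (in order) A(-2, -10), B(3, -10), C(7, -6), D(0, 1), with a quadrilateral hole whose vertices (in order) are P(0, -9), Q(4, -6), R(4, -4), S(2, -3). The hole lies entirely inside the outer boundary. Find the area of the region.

Outer boundary:
Apply the shoelace formula: 2A = Σ (x_i·y_{i+1} − x_{i+1}·y_i), indices taken mod 4.
Cross-terms: 50, 52, 7, 2  ⇒  Σ = 111
Area = |Σ|/2 = 55.5.
Hole:
Apply the shoelace formula: 2A = Σ (x_i·y_{i+1} − x_{i+1}·y_i), indices taken mod 4.
Σ = (36) + (8) + (-4) + (-18) = 22
Area = |Σ|/2 = 11.
Net area = 55.5 − 11 = 44.5.

44.5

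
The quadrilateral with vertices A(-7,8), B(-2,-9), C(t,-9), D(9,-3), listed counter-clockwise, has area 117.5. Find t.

Write out the shoelace sum; only the two edges meeting at C involve t:
2·Area = [((-2)·(-9) − t·(-9)) + (t·(-3) − 9·(-9))] + 130
       = 6·t + 229 = 235
⇒ t = 1.

1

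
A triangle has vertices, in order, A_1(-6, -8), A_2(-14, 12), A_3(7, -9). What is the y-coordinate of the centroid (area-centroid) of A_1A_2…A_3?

Apply the surveyor's formula. First the cross-terms c_i = x_i·y_{i+1} − x_{i+1}·y_i:
  -184, 42, -110  ⇒  2A = -252, A = -126.
Then Σ (y_i + y_{i+1})·c_i = 1260, so ȳ = 1260 / (6·(-126)) = -5/3.

-5/3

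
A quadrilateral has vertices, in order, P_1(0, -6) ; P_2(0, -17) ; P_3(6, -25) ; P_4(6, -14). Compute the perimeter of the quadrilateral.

|P_1P_2| = √((0)² + (-11)²) = √121 = 11
|P_2P_3| = √((6)² + (-8)²) = √100 = 10
|P_3P_4| = √((0)² + (11)²) = √121 = 11
|P_4P_1| = √((-6)² + (8)²) = √100 = 10
Perimeter = 11 + 10 + 11 + 10 = 42.

42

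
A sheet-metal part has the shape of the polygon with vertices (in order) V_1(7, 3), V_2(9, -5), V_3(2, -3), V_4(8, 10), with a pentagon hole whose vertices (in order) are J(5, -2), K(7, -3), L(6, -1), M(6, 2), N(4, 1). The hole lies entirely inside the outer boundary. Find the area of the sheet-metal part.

Outer boundary:
Apply the surveyor's formula: 2A = Σ (x_i·y_{i+1} − x_{i+1}·y_i), indices taken mod 4.
Σ = (-62) + (-17) + (44) + (-46) = -81
Area = |Σ|/2 = 40.5.
Hole:
Apply the shoelace formula: 2A = Σ (x_i·y_{i+1} − x_{i+1}·y_i), indices taken mod 5.
Cross-terms: -1, 11, 18, -2, -13  ⇒  Σ = 13
Area = |Σ|/2 = 6.5.
Net area = 40.5 − 6.5 = 34.

34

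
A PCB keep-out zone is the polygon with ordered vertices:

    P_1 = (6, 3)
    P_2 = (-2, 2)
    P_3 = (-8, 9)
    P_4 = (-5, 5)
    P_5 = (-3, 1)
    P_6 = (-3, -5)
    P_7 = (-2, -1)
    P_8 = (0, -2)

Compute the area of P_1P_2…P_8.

Σ = (18) + (-2) + (5) + (10) + (18) + (-7) + (4) + (12) = 58
Area = |Σ|/2 = 29.

29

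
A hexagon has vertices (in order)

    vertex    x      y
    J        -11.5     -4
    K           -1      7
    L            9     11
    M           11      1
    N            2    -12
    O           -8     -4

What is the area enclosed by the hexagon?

261.25

Apply Gauss's area formula: 2A = Σ (x_i·y_{i+1} − x_{i+1}·y_i), indices taken mod 6.
J→K: (-11.5)(7) − (-1)(-4) = -84.5
K→L: (-1)(11) − (9)(7) = -74
L→M: (9)(1) − (11)(11) = -112
M→N: (11)(-12) − (2)(1) = -134
N→O: (2)(-4) − (-8)(-12) = -104
O→J: (-8)(-4) − (-11.5)(-4) = -14
Σ = -522.5
Area = |Σ|/2 = 261.25.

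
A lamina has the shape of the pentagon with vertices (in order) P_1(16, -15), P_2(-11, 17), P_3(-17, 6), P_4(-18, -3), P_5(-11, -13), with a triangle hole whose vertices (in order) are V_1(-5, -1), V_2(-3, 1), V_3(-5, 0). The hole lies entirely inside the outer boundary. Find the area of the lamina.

530.5

Outer boundary:
Apply Gauss's area formula: 2A = Σ (x_i·y_{i+1} − x_{i+1}·y_i), indices taken mod 5.
Cross-terms: 107, 223, 159, 201, 373  ⇒  Σ = 1063
Area = |Σ|/2 = 531.5.
Hole:
Apply the shoelace formula: 2A = Σ (x_i·y_{i+1} − x_{i+1}·y_i), indices taken mod 3.
V_1→V_2: (-5)(1) − (-3)(-1) = -8
V_2→V_3: (-3)(0) − (-5)(1) = 5
V_3→V_1: (-5)(-1) − (-5)(0) = 5
Σ = 2
Area = |Σ|/2 = 1.
Net area = 531.5 − 1 = 530.5.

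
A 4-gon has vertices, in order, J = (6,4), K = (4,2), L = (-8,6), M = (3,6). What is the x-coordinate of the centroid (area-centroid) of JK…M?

Apply the shoelace formula. First the cross-terms c_i = x_i·y_{i+1} − x_{i+1}·y_i:
  -4, 40, -66, -24  ⇒  2A = -54, A = -27.
Then Σ (x_i + x_{i+1})·c_i = -86, so x̄ = -86 / (6·(-27)) = 43/81.

43/81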